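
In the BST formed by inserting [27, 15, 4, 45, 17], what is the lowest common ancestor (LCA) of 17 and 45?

Tree insertion order: [27, 15, 4, 45, 17]
Tree (level-order array): [27, 15, 45, 4, 17]
In a BST, the LCA of p=17, q=45 is the first node v on the
root-to-leaf path with p <= v <= q (go left if both < v, right if both > v).
Walk from root:
  at 27: 17 <= 27 <= 45, this is the LCA
LCA = 27


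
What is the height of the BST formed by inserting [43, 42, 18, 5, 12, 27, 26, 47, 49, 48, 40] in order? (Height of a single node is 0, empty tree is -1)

Insertion order: [43, 42, 18, 5, 12, 27, 26, 47, 49, 48, 40]
Tree (level-order array): [43, 42, 47, 18, None, None, 49, 5, 27, 48, None, None, 12, 26, 40]
Compute height bottom-up (empty subtree = -1):
  height(12) = 1 + max(-1, -1) = 0
  height(5) = 1 + max(-1, 0) = 1
  height(26) = 1 + max(-1, -1) = 0
  height(40) = 1 + max(-1, -1) = 0
  height(27) = 1 + max(0, 0) = 1
  height(18) = 1 + max(1, 1) = 2
  height(42) = 1 + max(2, -1) = 3
  height(48) = 1 + max(-1, -1) = 0
  height(49) = 1 + max(0, -1) = 1
  height(47) = 1 + max(-1, 1) = 2
  height(43) = 1 + max(3, 2) = 4
Height = 4


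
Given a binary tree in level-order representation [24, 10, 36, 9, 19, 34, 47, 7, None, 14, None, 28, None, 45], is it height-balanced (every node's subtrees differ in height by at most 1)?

Tree (level-order array): [24, 10, 36, 9, 19, 34, 47, 7, None, 14, None, 28, None, 45]
Definition: a tree is height-balanced if, at every node, |h(left) - h(right)| <= 1 (empty subtree has height -1).
Bottom-up per-node check:
  node 7: h_left=-1, h_right=-1, diff=0 [OK], height=0
  node 9: h_left=0, h_right=-1, diff=1 [OK], height=1
  node 14: h_left=-1, h_right=-1, diff=0 [OK], height=0
  node 19: h_left=0, h_right=-1, diff=1 [OK], height=1
  node 10: h_left=1, h_right=1, diff=0 [OK], height=2
  node 28: h_left=-1, h_right=-1, diff=0 [OK], height=0
  node 34: h_left=0, h_right=-1, diff=1 [OK], height=1
  node 45: h_left=-1, h_right=-1, diff=0 [OK], height=0
  node 47: h_left=0, h_right=-1, diff=1 [OK], height=1
  node 36: h_left=1, h_right=1, diff=0 [OK], height=2
  node 24: h_left=2, h_right=2, diff=0 [OK], height=3
All nodes satisfy the balance condition.
Result: Balanced


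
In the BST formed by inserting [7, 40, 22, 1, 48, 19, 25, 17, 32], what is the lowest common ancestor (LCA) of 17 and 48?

Tree insertion order: [7, 40, 22, 1, 48, 19, 25, 17, 32]
Tree (level-order array): [7, 1, 40, None, None, 22, 48, 19, 25, None, None, 17, None, None, 32]
In a BST, the LCA of p=17, q=48 is the first node v on the
root-to-leaf path with p <= v <= q (go left if both < v, right if both > v).
Walk from root:
  at 7: both 17 and 48 > 7, go right
  at 40: 17 <= 40 <= 48, this is the LCA
LCA = 40


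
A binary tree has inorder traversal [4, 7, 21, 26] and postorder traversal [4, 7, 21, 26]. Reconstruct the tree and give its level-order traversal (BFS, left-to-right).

Inorder:   [4, 7, 21, 26]
Postorder: [4, 7, 21, 26]
Algorithm: postorder visits root last, so walk postorder right-to-left;
each value is the root of the current inorder slice — split it at that
value, recurse on the right subtree first, then the left.
Recursive splits:
  root=26; inorder splits into left=[4, 7, 21], right=[]
  root=21; inorder splits into left=[4, 7], right=[]
  root=7; inorder splits into left=[4], right=[]
  root=4; inorder splits into left=[], right=[]
Reconstructed level-order: [26, 21, 7, 4]


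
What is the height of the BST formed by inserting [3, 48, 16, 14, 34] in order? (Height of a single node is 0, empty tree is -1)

Insertion order: [3, 48, 16, 14, 34]
Tree (level-order array): [3, None, 48, 16, None, 14, 34]
Compute height bottom-up (empty subtree = -1):
  height(14) = 1 + max(-1, -1) = 0
  height(34) = 1 + max(-1, -1) = 0
  height(16) = 1 + max(0, 0) = 1
  height(48) = 1 + max(1, -1) = 2
  height(3) = 1 + max(-1, 2) = 3
Height = 3


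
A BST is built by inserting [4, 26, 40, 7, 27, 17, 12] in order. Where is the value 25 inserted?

Starting tree (level order): [4, None, 26, 7, 40, None, 17, 27, None, 12]
Insertion path: 4 -> 26 -> 7 -> 17
Result: insert 25 as right child of 17
Final tree (level order): [4, None, 26, 7, 40, None, 17, 27, None, 12, 25]


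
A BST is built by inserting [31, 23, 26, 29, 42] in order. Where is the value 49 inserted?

Starting tree (level order): [31, 23, 42, None, 26, None, None, None, 29]
Insertion path: 31 -> 42
Result: insert 49 as right child of 42
Final tree (level order): [31, 23, 42, None, 26, None, 49, None, 29]


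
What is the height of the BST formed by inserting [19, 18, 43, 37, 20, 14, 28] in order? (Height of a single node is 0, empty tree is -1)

Insertion order: [19, 18, 43, 37, 20, 14, 28]
Tree (level-order array): [19, 18, 43, 14, None, 37, None, None, None, 20, None, None, 28]
Compute height bottom-up (empty subtree = -1):
  height(14) = 1 + max(-1, -1) = 0
  height(18) = 1 + max(0, -1) = 1
  height(28) = 1 + max(-1, -1) = 0
  height(20) = 1 + max(-1, 0) = 1
  height(37) = 1 + max(1, -1) = 2
  height(43) = 1 + max(2, -1) = 3
  height(19) = 1 + max(1, 3) = 4
Height = 4


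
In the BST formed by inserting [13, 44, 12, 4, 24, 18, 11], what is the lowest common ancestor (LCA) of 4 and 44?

Tree insertion order: [13, 44, 12, 4, 24, 18, 11]
Tree (level-order array): [13, 12, 44, 4, None, 24, None, None, 11, 18]
In a BST, the LCA of p=4, q=44 is the first node v on the
root-to-leaf path with p <= v <= q (go left if both < v, right if both > v).
Walk from root:
  at 13: 4 <= 13 <= 44, this is the LCA
LCA = 13


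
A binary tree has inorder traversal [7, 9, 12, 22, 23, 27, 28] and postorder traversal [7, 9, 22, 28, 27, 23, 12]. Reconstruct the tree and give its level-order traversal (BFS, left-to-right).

Inorder:   [7, 9, 12, 22, 23, 27, 28]
Postorder: [7, 9, 22, 28, 27, 23, 12]
Algorithm: postorder visits root last, so walk postorder right-to-left;
each value is the root of the current inorder slice — split it at that
value, recurse on the right subtree first, then the left.
Recursive splits:
  root=12; inorder splits into left=[7, 9], right=[22, 23, 27, 28]
  root=23; inorder splits into left=[22], right=[27, 28]
  root=27; inorder splits into left=[], right=[28]
  root=28; inorder splits into left=[], right=[]
  root=22; inorder splits into left=[], right=[]
  root=9; inorder splits into left=[7], right=[]
  root=7; inorder splits into left=[], right=[]
Reconstructed level-order: [12, 9, 23, 7, 22, 27, 28]


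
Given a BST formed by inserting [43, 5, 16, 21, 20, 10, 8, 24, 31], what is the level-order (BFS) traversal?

Tree insertion order: [43, 5, 16, 21, 20, 10, 8, 24, 31]
Tree (level-order array): [43, 5, None, None, 16, 10, 21, 8, None, 20, 24, None, None, None, None, None, 31]
BFS from the root, enqueuing left then right child of each popped node:
  queue [43] -> pop 43, enqueue [5], visited so far: [43]
  queue [5] -> pop 5, enqueue [16], visited so far: [43, 5]
  queue [16] -> pop 16, enqueue [10, 21], visited so far: [43, 5, 16]
  queue [10, 21] -> pop 10, enqueue [8], visited so far: [43, 5, 16, 10]
  queue [21, 8] -> pop 21, enqueue [20, 24], visited so far: [43, 5, 16, 10, 21]
  queue [8, 20, 24] -> pop 8, enqueue [none], visited so far: [43, 5, 16, 10, 21, 8]
  queue [20, 24] -> pop 20, enqueue [none], visited so far: [43, 5, 16, 10, 21, 8, 20]
  queue [24] -> pop 24, enqueue [31], visited so far: [43, 5, 16, 10, 21, 8, 20, 24]
  queue [31] -> pop 31, enqueue [none], visited so far: [43, 5, 16, 10, 21, 8, 20, 24, 31]
Result: [43, 5, 16, 10, 21, 8, 20, 24, 31]


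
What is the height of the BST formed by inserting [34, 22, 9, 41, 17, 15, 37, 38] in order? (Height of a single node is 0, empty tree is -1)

Insertion order: [34, 22, 9, 41, 17, 15, 37, 38]
Tree (level-order array): [34, 22, 41, 9, None, 37, None, None, 17, None, 38, 15]
Compute height bottom-up (empty subtree = -1):
  height(15) = 1 + max(-1, -1) = 0
  height(17) = 1 + max(0, -1) = 1
  height(9) = 1 + max(-1, 1) = 2
  height(22) = 1 + max(2, -1) = 3
  height(38) = 1 + max(-1, -1) = 0
  height(37) = 1 + max(-1, 0) = 1
  height(41) = 1 + max(1, -1) = 2
  height(34) = 1 + max(3, 2) = 4
Height = 4


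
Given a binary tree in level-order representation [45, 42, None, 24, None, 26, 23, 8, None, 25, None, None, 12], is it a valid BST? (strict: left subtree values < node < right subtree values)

Level-order array: [45, 42, None, 24, None, 26, 23, 8, None, 25, None, None, 12]
Validate using subtree bounds (lo, hi): at each node, require lo < value < hi,
then recurse left with hi=value and right with lo=value.
Preorder trace (stopping at first violation):
  at node 45 with bounds (-inf, +inf): OK
  at node 42 with bounds (-inf, 45): OK
  at node 24 with bounds (-inf, 42): OK
  at node 26 with bounds (-inf, 24): VIOLATION
Node 26 violates its bound: not (-inf < 26 < 24).
Result: Not a valid BST


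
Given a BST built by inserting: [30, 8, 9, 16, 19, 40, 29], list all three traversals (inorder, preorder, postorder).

Tree insertion order: [30, 8, 9, 16, 19, 40, 29]
Tree (level-order array): [30, 8, 40, None, 9, None, None, None, 16, None, 19, None, 29]
Inorder (L, root, R): [8, 9, 16, 19, 29, 30, 40]
Preorder (root, L, R): [30, 8, 9, 16, 19, 29, 40]
Postorder (L, R, root): [29, 19, 16, 9, 8, 40, 30]


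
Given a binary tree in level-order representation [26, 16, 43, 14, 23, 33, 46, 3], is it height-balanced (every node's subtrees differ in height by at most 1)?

Tree (level-order array): [26, 16, 43, 14, 23, 33, 46, 3]
Definition: a tree is height-balanced if, at every node, |h(left) - h(right)| <= 1 (empty subtree has height -1).
Bottom-up per-node check:
  node 3: h_left=-1, h_right=-1, diff=0 [OK], height=0
  node 14: h_left=0, h_right=-1, diff=1 [OK], height=1
  node 23: h_left=-1, h_right=-1, diff=0 [OK], height=0
  node 16: h_left=1, h_right=0, diff=1 [OK], height=2
  node 33: h_left=-1, h_right=-1, diff=0 [OK], height=0
  node 46: h_left=-1, h_right=-1, diff=0 [OK], height=0
  node 43: h_left=0, h_right=0, diff=0 [OK], height=1
  node 26: h_left=2, h_right=1, diff=1 [OK], height=3
All nodes satisfy the balance condition.
Result: Balanced


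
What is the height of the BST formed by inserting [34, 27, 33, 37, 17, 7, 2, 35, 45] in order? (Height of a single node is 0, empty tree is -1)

Insertion order: [34, 27, 33, 37, 17, 7, 2, 35, 45]
Tree (level-order array): [34, 27, 37, 17, 33, 35, 45, 7, None, None, None, None, None, None, None, 2]
Compute height bottom-up (empty subtree = -1):
  height(2) = 1 + max(-1, -1) = 0
  height(7) = 1 + max(0, -1) = 1
  height(17) = 1 + max(1, -1) = 2
  height(33) = 1 + max(-1, -1) = 0
  height(27) = 1 + max(2, 0) = 3
  height(35) = 1 + max(-1, -1) = 0
  height(45) = 1 + max(-1, -1) = 0
  height(37) = 1 + max(0, 0) = 1
  height(34) = 1 + max(3, 1) = 4
Height = 4


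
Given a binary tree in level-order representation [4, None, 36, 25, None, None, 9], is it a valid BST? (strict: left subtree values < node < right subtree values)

Level-order array: [4, None, 36, 25, None, None, 9]
Validate using subtree bounds (lo, hi): at each node, require lo < value < hi,
then recurse left with hi=value and right with lo=value.
Preorder trace (stopping at first violation):
  at node 4 with bounds (-inf, +inf): OK
  at node 36 with bounds (4, +inf): OK
  at node 25 with bounds (4, 36): OK
  at node 9 with bounds (25, 36): VIOLATION
Node 9 violates its bound: not (25 < 9 < 36).
Result: Not a valid BST


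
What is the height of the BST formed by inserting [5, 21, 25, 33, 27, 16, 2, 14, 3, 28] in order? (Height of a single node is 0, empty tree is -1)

Insertion order: [5, 21, 25, 33, 27, 16, 2, 14, 3, 28]
Tree (level-order array): [5, 2, 21, None, 3, 16, 25, None, None, 14, None, None, 33, None, None, 27, None, None, 28]
Compute height bottom-up (empty subtree = -1):
  height(3) = 1 + max(-1, -1) = 0
  height(2) = 1 + max(-1, 0) = 1
  height(14) = 1 + max(-1, -1) = 0
  height(16) = 1 + max(0, -1) = 1
  height(28) = 1 + max(-1, -1) = 0
  height(27) = 1 + max(-1, 0) = 1
  height(33) = 1 + max(1, -1) = 2
  height(25) = 1 + max(-1, 2) = 3
  height(21) = 1 + max(1, 3) = 4
  height(5) = 1 + max(1, 4) = 5
Height = 5


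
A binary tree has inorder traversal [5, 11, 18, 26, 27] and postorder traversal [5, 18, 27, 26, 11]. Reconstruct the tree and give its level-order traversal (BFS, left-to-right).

Inorder:   [5, 11, 18, 26, 27]
Postorder: [5, 18, 27, 26, 11]
Algorithm: postorder visits root last, so walk postorder right-to-left;
each value is the root of the current inorder slice — split it at that
value, recurse on the right subtree first, then the left.
Recursive splits:
  root=11; inorder splits into left=[5], right=[18, 26, 27]
  root=26; inorder splits into left=[18], right=[27]
  root=27; inorder splits into left=[], right=[]
  root=18; inorder splits into left=[], right=[]
  root=5; inorder splits into left=[], right=[]
Reconstructed level-order: [11, 5, 26, 18, 27]


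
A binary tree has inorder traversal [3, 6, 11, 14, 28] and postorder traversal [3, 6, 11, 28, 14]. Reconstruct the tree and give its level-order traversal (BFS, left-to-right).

Inorder:   [3, 6, 11, 14, 28]
Postorder: [3, 6, 11, 28, 14]
Algorithm: postorder visits root last, so walk postorder right-to-left;
each value is the root of the current inorder slice — split it at that
value, recurse on the right subtree first, then the left.
Recursive splits:
  root=14; inorder splits into left=[3, 6, 11], right=[28]
  root=28; inorder splits into left=[], right=[]
  root=11; inorder splits into left=[3, 6], right=[]
  root=6; inorder splits into left=[3], right=[]
  root=3; inorder splits into left=[], right=[]
Reconstructed level-order: [14, 11, 28, 6, 3]


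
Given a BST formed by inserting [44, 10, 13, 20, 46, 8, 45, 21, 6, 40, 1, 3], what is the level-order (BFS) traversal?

Tree insertion order: [44, 10, 13, 20, 46, 8, 45, 21, 6, 40, 1, 3]
Tree (level-order array): [44, 10, 46, 8, 13, 45, None, 6, None, None, 20, None, None, 1, None, None, 21, None, 3, None, 40]
BFS from the root, enqueuing left then right child of each popped node:
  queue [44] -> pop 44, enqueue [10, 46], visited so far: [44]
  queue [10, 46] -> pop 10, enqueue [8, 13], visited so far: [44, 10]
  queue [46, 8, 13] -> pop 46, enqueue [45], visited so far: [44, 10, 46]
  queue [8, 13, 45] -> pop 8, enqueue [6], visited so far: [44, 10, 46, 8]
  queue [13, 45, 6] -> pop 13, enqueue [20], visited so far: [44, 10, 46, 8, 13]
  queue [45, 6, 20] -> pop 45, enqueue [none], visited so far: [44, 10, 46, 8, 13, 45]
  queue [6, 20] -> pop 6, enqueue [1], visited so far: [44, 10, 46, 8, 13, 45, 6]
  queue [20, 1] -> pop 20, enqueue [21], visited so far: [44, 10, 46, 8, 13, 45, 6, 20]
  queue [1, 21] -> pop 1, enqueue [3], visited so far: [44, 10, 46, 8, 13, 45, 6, 20, 1]
  queue [21, 3] -> pop 21, enqueue [40], visited so far: [44, 10, 46, 8, 13, 45, 6, 20, 1, 21]
  queue [3, 40] -> pop 3, enqueue [none], visited so far: [44, 10, 46, 8, 13, 45, 6, 20, 1, 21, 3]
  queue [40] -> pop 40, enqueue [none], visited so far: [44, 10, 46, 8, 13, 45, 6, 20, 1, 21, 3, 40]
Result: [44, 10, 46, 8, 13, 45, 6, 20, 1, 21, 3, 40]


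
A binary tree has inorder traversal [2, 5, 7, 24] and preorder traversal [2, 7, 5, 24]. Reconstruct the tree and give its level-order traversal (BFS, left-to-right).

Inorder:  [2, 5, 7, 24]
Preorder: [2, 7, 5, 24]
Algorithm: preorder visits root first, so consume preorder in order;
for each root, split the current inorder slice at that value into
left-subtree inorder and right-subtree inorder, then recurse.
Recursive splits:
  root=2; inorder splits into left=[], right=[5, 7, 24]
  root=7; inorder splits into left=[5], right=[24]
  root=5; inorder splits into left=[], right=[]
  root=24; inorder splits into left=[], right=[]
Reconstructed level-order: [2, 7, 5, 24]


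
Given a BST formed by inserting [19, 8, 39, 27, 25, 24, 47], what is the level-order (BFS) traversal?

Tree insertion order: [19, 8, 39, 27, 25, 24, 47]
Tree (level-order array): [19, 8, 39, None, None, 27, 47, 25, None, None, None, 24]
BFS from the root, enqueuing left then right child of each popped node:
  queue [19] -> pop 19, enqueue [8, 39], visited so far: [19]
  queue [8, 39] -> pop 8, enqueue [none], visited so far: [19, 8]
  queue [39] -> pop 39, enqueue [27, 47], visited so far: [19, 8, 39]
  queue [27, 47] -> pop 27, enqueue [25], visited so far: [19, 8, 39, 27]
  queue [47, 25] -> pop 47, enqueue [none], visited so far: [19, 8, 39, 27, 47]
  queue [25] -> pop 25, enqueue [24], visited so far: [19, 8, 39, 27, 47, 25]
  queue [24] -> pop 24, enqueue [none], visited so far: [19, 8, 39, 27, 47, 25, 24]
Result: [19, 8, 39, 27, 47, 25, 24]


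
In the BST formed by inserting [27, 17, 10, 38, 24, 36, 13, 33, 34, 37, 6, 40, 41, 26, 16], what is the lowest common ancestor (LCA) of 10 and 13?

Tree insertion order: [27, 17, 10, 38, 24, 36, 13, 33, 34, 37, 6, 40, 41, 26, 16]
Tree (level-order array): [27, 17, 38, 10, 24, 36, 40, 6, 13, None, 26, 33, 37, None, 41, None, None, None, 16, None, None, None, 34]
In a BST, the LCA of p=10, q=13 is the first node v on the
root-to-leaf path with p <= v <= q (go left if both < v, right if both > v).
Walk from root:
  at 27: both 10 and 13 < 27, go left
  at 17: both 10 and 13 < 17, go left
  at 10: 10 <= 10 <= 13, this is the LCA
LCA = 10


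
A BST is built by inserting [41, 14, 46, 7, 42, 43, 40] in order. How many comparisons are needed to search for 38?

Search path for 38: 41 -> 14 -> 40
Found: False
Comparisons: 3


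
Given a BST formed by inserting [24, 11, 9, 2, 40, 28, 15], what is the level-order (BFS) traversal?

Tree insertion order: [24, 11, 9, 2, 40, 28, 15]
Tree (level-order array): [24, 11, 40, 9, 15, 28, None, 2]
BFS from the root, enqueuing left then right child of each popped node:
  queue [24] -> pop 24, enqueue [11, 40], visited so far: [24]
  queue [11, 40] -> pop 11, enqueue [9, 15], visited so far: [24, 11]
  queue [40, 9, 15] -> pop 40, enqueue [28], visited so far: [24, 11, 40]
  queue [9, 15, 28] -> pop 9, enqueue [2], visited so far: [24, 11, 40, 9]
  queue [15, 28, 2] -> pop 15, enqueue [none], visited so far: [24, 11, 40, 9, 15]
  queue [28, 2] -> pop 28, enqueue [none], visited so far: [24, 11, 40, 9, 15, 28]
  queue [2] -> pop 2, enqueue [none], visited so far: [24, 11, 40, 9, 15, 28, 2]
Result: [24, 11, 40, 9, 15, 28, 2]


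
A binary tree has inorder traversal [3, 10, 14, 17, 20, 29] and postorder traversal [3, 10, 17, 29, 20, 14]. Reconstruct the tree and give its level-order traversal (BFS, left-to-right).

Inorder:   [3, 10, 14, 17, 20, 29]
Postorder: [3, 10, 17, 29, 20, 14]
Algorithm: postorder visits root last, so walk postorder right-to-left;
each value is the root of the current inorder slice — split it at that
value, recurse on the right subtree first, then the left.
Recursive splits:
  root=14; inorder splits into left=[3, 10], right=[17, 20, 29]
  root=20; inorder splits into left=[17], right=[29]
  root=29; inorder splits into left=[], right=[]
  root=17; inorder splits into left=[], right=[]
  root=10; inorder splits into left=[3], right=[]
  root=3; inorder splits into left=[], right=[]
Reconstructed level-order: [14, 10, 20, 3, 17, 29]


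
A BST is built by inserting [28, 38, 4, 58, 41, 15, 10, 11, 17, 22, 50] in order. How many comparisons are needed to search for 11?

Search path for 11: 28 -> 4 -> 15 -> 10 -> 11
Found: True
Comparisons: 5


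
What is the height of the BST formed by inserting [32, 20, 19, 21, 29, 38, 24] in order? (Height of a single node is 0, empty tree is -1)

Insertion order: [32, 20, 19, 21, 29, 38, 24]
Tree (level-order array): [32, 20, 38, 19, 21, None, None, None, None, None, 29, 24]
Compute height bottom-up (empty subtree = -1):
  height(19) = 1 + max(-1, -1) = 0
  height(24) = 1 + max(-1, -1) = 0
  height(29) = 1 + max(0, -1) = 1
  height(21) = 1 + max(-1, 1) = 2
  height(20) = 1 + max(0, 2) = 3
  height(38) = 1 + max(-1, -1) = 0
  height(32) = 1 + max(3, 0) = 4
Height = 4


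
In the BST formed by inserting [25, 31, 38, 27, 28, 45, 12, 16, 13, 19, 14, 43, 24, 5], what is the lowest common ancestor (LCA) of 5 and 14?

Tree insertion order: [25, 31, 38, 27, 28, 45, 12, 16, 13, 19, 14, 43, 24, 5]
Tree (level-order array): [25, 12, 31, 5, 16, 27, 38, None, None, 13, 19, None, 28, None, 45, None, 14, None, 24, None, None, 43]
In a BST, the LCA of p=5, q=14 is the first node v on the
root-to-leaf path with p <= v <= q (go left if both < v, right if both > v).
Walk from root:
  at 25: both 5 and 14 < 25, go left
  at 12: 5 <= 12 <= 14, this is the LCA
LCA = 12


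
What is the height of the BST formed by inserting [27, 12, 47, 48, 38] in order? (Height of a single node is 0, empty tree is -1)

Insertion order: [27, 12, 47, 48, 38]
Tree (level-order array): [27, 12, 47, None, None, 38, 48]
Compute height bottom-up (empty subtree = -1):
  height(12) = 1 + max(-1, -1) = 0
  height(38) = 1 + max(-1, -1) = 0
  height(48) = 1 + max(-1, -1) = 0
  height(47) = 1 + max(0, 0) = 1
  height(27) = 1 + max(0, 1) = 2
Height = 2


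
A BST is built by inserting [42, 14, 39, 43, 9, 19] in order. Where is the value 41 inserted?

Starting tree (level order): [42, 14, 43, 9, 39, None, None, None, None, 19]
Insertion path: 42 -> 14 -> 39
Result: insert 41 as right child of 39
Final tree (level order): [42, 14, 43, 9, 39, None, None, None, None, 19, 41]


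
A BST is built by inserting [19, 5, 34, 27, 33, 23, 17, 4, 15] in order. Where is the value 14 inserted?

Starting tree (level order): [19, 5, 34, 4, 17, 27, None, None, None, 15, None, 23, 33]
Insertion path: 19 -> 5 -> 17 -> 15
Result: insert 14 as left child of 15
Final tree (level order): [19, 5, 34, 4, 17, 27, None, None, None, 15, None, 23, 33, 14]


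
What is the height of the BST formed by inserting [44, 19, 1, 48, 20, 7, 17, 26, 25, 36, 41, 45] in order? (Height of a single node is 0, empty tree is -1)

Insertion order: [44, 19, 1, 48, 20, 7, 17, 26, 25, 36, 41, 45]
Tree (level-order array): [44, 19, 48, 1, 20, 45, None, None, 7, None, 26, None, None, None, 17, 25, 36, None, None, None, None, None, 41]
Compute height bottom-up (empty subtree = -1):
  height(17) = 1 + max(-1, -1) = 0
  height(7) = 1 + max(-1, 0) = 1
  height(1) = 1 + max(-1, 1) = 2
  height(25) = 1 + max(-1, -1) = 0
  height(41) = 1 + max(-1, -1) = 0
  height(36) = 1 + max(-1, 0) = 1
  height(26) = 1 + max(0, 1) = 2
  height(20) = 1 + max(-1, 2) = 3
  height(19) = 1 + max(2, 3) = 4
  height(45) = 1 + max(-1, -1) = 0
  height(48) = 1 + max(0, -1) = 1
  height(44) = 1 + max(4, 1) = 5
Height = 5


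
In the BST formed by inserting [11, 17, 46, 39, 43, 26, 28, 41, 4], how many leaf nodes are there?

Tree built from: [11, 17, 46, 39, 43, 26, 28, 41, 4]
Tree (level-order array): [11, 4, 17, None, None, None, 46, 39, None, 26, 43, None, 28, 41]
Rule: A leaf has 0 children.
Per-node child counts:
  node 11: 2 child(ren)
  node 4: 0 child(ren)
  node 17: 1 child(ren)
  node 46: 1 child(ren)
  node 39: 2 child(ren)
  node 26: 1 child(ren)
  node 28: 0 child(ren)
  node 43: 1 child(ren)
  node 41: 0 child(ren)
Matching nodes: [4, 28, 41]
Count of leaf nodes: 3


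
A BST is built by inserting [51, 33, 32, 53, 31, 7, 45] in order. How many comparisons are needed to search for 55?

Search path for 55: 51 -> 53
Found: False
Comparisons: 2


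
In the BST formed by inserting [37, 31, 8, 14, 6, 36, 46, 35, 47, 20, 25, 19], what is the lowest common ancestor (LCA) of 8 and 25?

Tree insertion order: [37, 31, 8, 14, 6, 36, 46, 35, 47, 20, 25, 19]
Tree (level-order array): [37, 31, 46, 8, 36, None, 47, 6, 14, 35, None, None, None, None, None, None, 20, None, None, 19, 25]
In a BST, the LCA of p=8, q=25 is the first node v on the
root-to-leaf path with p <= v <= q (go left if both < v, right if both > v).
Walk from root:
  at 37: both 8 and 25 < 37, go left
  at 31: both 8 and 25 < 31, go left
  at 8: 8 <= 8 <= 25, this is the LCA
LCA = 8


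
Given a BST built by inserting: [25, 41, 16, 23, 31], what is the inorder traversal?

Tree insertion order: [25, 41, 16, 23, 31]
Tree (level-order array): [25, 16, 41, None, 23, 31]
Inorder traversal: [16, 23, 25, 31, 41]


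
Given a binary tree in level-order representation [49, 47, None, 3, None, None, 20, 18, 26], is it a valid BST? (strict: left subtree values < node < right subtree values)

Level-order array: [49, 47, None, 3, None, None, 20, 18, 26]
Validate using subtree bounds (lo, hi): at each node, require lo < value < hi,
then recurse left with hi=value and right with lo=value.
Preorder trace (stopping at first violation):
  at node 49 with bounds (-inf, +inf): OK
  at node 47 with bounds (-inf, 49): OK
  at node 3 with bounds (-inf, 47): OK
  at node 20 with bounds (3, 47): OK
  at node 18 with bounds (3, 20): OK
  at node 26 with bounds (20, 47): OK
No violation found at any node.
Result: Valid BST


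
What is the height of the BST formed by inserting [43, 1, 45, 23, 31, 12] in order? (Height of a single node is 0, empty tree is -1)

Insertion order: [43, 1, 45, 23, 31, 12]
Tree (level-order array): [43, 1, 45, None, 23, None, None, 12, 31]
Compute height bottom-up (empty subtree = -1):
  height(12) = 1 + max(-1, -1) = 0
  height(31) = 1 + max(-1, -1) = 0
  height(23) = 1 + max(0, 0) = 1
  height(1) = 1 + max(-1, 1) = 2
  height(45) = 1 + max(-1, -1) = 0
  height(43) = 1 + max(2, 0) = 3
Height = 3


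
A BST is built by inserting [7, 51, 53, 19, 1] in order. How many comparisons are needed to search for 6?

Search path for 6: 7 -> 1
Found: False
Comparisons: 2


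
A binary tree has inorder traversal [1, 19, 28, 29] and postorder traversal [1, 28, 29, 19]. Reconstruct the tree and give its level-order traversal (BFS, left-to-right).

Inorder:   [1, 19, 28, 29]
Postorder: [1, 28, 29, 19]
Algorithm: postorder visits root last, so walk postorder right-to-left;
each value is the root of the current inorder slice — split it at that
value, recurse on the right subtree first, then the left.
Recursive splits:
  root=19; inorder splits into left=[1], right=[28, 29]
  root=29; inorder splits into left=[28], right=[]
  root=28; inorder splits into left=[], right=[]
  root=1; inorder splits into left=[], right=[]
Reconstructed level-order: [19, 1, 29, 28]


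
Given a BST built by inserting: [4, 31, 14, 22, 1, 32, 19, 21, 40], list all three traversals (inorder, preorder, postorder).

Tree insertion order: [4, 31, 14, 22, 1, 32, 19, 21, 40]
Tree (level-order array): [4, 1, 31, None, None, 14, 32, None, 22, None, 40, 19, None, None, None, None, 21]
Inorder (L, root, R): [1, 4, 14, 19, 21, 22, 31, 32, 40]
Preorder (root, L, R): [4, 1, 31, 14, 22, 19, 21, 32, 40]
Postorder (L, R, root): [1, 21, 19, 22, 14, 40, 32, 31, 4]


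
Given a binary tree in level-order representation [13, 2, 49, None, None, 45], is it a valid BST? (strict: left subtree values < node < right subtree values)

Level-order array: [13, 2, 49, None, None, 45]
Validate using subtree bounds (lo, hi): at each node, require lo < value < hi,
then recurse left with hi=value and right with lo=value.
Preorder trace (stopping at first violation):
  at node 13 with bounds (-inf, +inf): OK
  at node 2 with bounds (-inf, 13): OK
  at node 49 with bounds (13, +inf): OK
  at node 45 with bounds (13, 49): OK
No violation found at any node.
Result: Valid BST


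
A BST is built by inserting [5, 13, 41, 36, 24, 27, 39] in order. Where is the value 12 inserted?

Starting tree (level order): [5, None, 13, None, 41, 36, None, 24, 39, None, 27]
Insertion path: 5 -> 13
Result: insert 12 as left child of 13
Final tree (level order): [5, None, 13, 12, 41, None, None, 36, None, 24, 39, None, 27]


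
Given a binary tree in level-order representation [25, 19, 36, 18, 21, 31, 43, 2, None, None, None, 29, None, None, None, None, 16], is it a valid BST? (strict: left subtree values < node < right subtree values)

Level-order array: [25, 19, 36, 18, 21, 31, 43, 2, None, None, None, 29, None, None, None, None, 16]
Validate using subtree bounds (lo, hi): at each node, require lo < value < hi,
then recurse left with hi=value and right with lo=value.
Preorder trace (stopping at first violation):
  at node 25 with bounds (-inf, +inf): OK
  at node 19 with bounds (-inf, 25): OK
  at node 18 with bounds (-inf, 19): OK
  at node 2 with bounds (-inf, 18): OK
  at node 16 with bounds (2, 18): OK
  at node 21 with bounds (19, 25): OK
  at node 36 with bounds (25, +inf): OK
  at node 31 with bounds (25, 36): OK
  at node 29 with bounds (25, 31): OK
  at node 43 with bounds (36, +inf): OK
No violation found at any node.
Result: Valid BST


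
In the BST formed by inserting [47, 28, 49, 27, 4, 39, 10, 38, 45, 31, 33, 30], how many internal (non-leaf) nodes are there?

Tree built from: [47, 28, 49, 27, 4, 39, 10, 38, 45, 31, 33, 30]
Tree (level-order array): [47, 28, 49, 27, 39, None, None, 4, None, 38, 45, None, 10, 31, None, None, None, None, None, 30, 33]
Rule: An internal node has at least one child.
Per-node child counts:
  node 47: 2 child(ren)
  node 28: 2 child(ren)
  node 27: 1 child(ren)
  node 4: 1 child(ren)
  node 10: 0 child(ren)
  node 39: 2 child(ren)
  node 38: 1 child(ren)
  node 31: 2 child(ren)
  node 30: 0 child(ren)
  node 33: 0 child(ren)
  node 45: 0 child(ren)
  node 49: 0 child(ren)
Matching nodes: [47, 28, 27, 4, 39, 38, 31]
Count of internal (non-leaf) nodes: 7


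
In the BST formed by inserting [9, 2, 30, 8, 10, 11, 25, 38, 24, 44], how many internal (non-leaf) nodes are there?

Tree built from: [9, 2, 30, 8, 10, 11, 25, 38, 24, 44]
Tree (level-order array): [9, 2, 30, None, 8, 10, 38, None, None, None, 11, None, 44, None, 25, None, None, 24]
Rule: An internal node has at least one child.
Per-node child counts:
  node 9: 2 child(ren)
  node 2: 1 child(ren)
  node 8: 0 child(ren)
  node 30: 2 child(ren)
  node 10: 1 child(ren)
  node 11: 1 child(ren)
  node 25: 1 child(ren)
  node 24: 0 child(ren)
  node 38: 1 child(ren)
  node 44: 0 child(ren)
Matching nodes: [9, 2, 30, 10, 11, 25, 38]
Count of internal (non-leaf) nodes: 7


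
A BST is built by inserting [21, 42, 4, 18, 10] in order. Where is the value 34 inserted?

Starting tree (level order): [21, 4, 42, None, 18, None, None, 10]
Insertion path: 21 -> 42
Result: insert 34 as left child of 42
Final tree (level order): [21, 4, 42, None, 18, 34, None, 10]


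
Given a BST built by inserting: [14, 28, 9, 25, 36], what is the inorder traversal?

Tree insertion order: [14, 28, 9, 25, 36]
Tree (level-order array): [14, 9, 28, None, None, 25, 36]
Inorder traversal: [9, 14, 25, 28, 36]


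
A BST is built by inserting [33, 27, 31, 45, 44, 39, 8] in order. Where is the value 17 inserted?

Starting tree (level order): [33, 27, 45, 8, 31, 44, None, None, None, None, None, 39]
Insertion path: 33 -> 27 -> 8
Result: insert 17 as right child of 8
Final tree (level order): [33, 27, 45, 8, 31, 44, None, None, 17, None, None, 39]


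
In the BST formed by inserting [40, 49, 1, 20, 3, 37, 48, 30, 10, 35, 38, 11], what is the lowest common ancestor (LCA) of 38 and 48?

Tree insertion order: [40, 49, 1, 20, 3, 37, 48, 30, 10, 35, 38, 11]
Tree (level-order array): [40, 1, 49, None, 20, 48, None, 3, 37, None, None, None, 10, 30, 38, None, 11, None, 35]
In a BST, the LCA of p=38, q=48 is the first node v on the
root-to-leaf path with p <= v <= q (go left if both < v, right if both > v).
Walk from root:
  at 40: 38 <= 40 <= 48, this is the LCA
LCA = 40


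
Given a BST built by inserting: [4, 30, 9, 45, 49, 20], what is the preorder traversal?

Tree insertion order: [4, 30, 9, 45, 49, 20]
Tree (level-order array): [4, None, 30, 9, 45, None, 20, None, 49]
Preorder traversal: [4, 30, 9, 20, 45, 49]


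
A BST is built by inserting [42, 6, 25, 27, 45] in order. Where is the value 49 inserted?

Starting tree (level order): [42, 6, 45, None, 25, None, None, None, 27]
Insertion path: 42 -> 45
Result: insert 49 as right child of 45
Final tree (level order): [42, 6, 45, None, 25, None, 49, None, 27]


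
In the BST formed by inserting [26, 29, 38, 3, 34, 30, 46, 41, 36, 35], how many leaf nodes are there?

Tree built from: [26, 29, 38, 3, 34, 30, 46, 41, 36, 35]
Tree (level-order array): [26, 3, 29, None, None, None, 38, 34, 46, 30, 36, 41, None, None, None, 35]
Rule: A leaf has 0 children.
Per-node child counts:
  node 26: 2 child(ren)
  node 3: 0 child(ren)
  node 29: 1 child(ren)
  node 38: 2 child(ren)
  node 34: 2 child(ren)
  node 30: 0 child(ren)
  node 36: 1 child(ren)
  node 35: 0 child(ren)
  node 46: 1 child(ren)
  node 41: 0 child(ren)
Matching nodes: [3, 30, 35, 41]
Count of leaf nodes: 4


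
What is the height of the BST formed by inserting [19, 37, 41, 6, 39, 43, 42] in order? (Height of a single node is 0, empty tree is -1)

Insertion order: [19, 37, 41, 6, 39, 43, 42]
Tree (level-order array): [19, 6, 37, None, None, None, 41, 39, 43, None, None, 42]
Compute height bottom-up (empty subtree = -1):
  height(6) = 1 + max(-1, -1) = 0
  height(39) = 1 + max(-1, -1) = 0
  height(42) = 1 + max(-1, -1) = 0
  height(43) = 1 + max(0, -1) = 1
  height(41) = 1 + max(0, 1) = 2
  height(37) = 1 + max(-1, 2) = 3
  height(19) = 1 + max(0, 3) = 4
Height = 4


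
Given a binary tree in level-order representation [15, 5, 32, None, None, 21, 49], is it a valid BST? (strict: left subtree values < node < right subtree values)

Level-order array: [15, 5, 32, None, None, 21, 49]
Validate using subtree bounds (lo, hi): at each node, require lo < value < hi,
then recurse left with hi=value and right with lo=value.
Preorder trace (stopping at first violation):
  at node 15 with bounds (-inf, +inf): OK
  at node 5 with bounds (-inf, 15): OK
  at node 32 with bounds (15, +inf): OK
  at node 21 with bounds (15, 32): OK
  at node 49 with bounds (32, +inf): OK
No violation found at any node.
Result: Valid BST


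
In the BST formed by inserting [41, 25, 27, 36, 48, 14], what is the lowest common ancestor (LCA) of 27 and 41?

Tree insertion order: [41, 25, 27, 36, 48, 14]
Tree (level-order array): [41, 25, 48, 14, 27, None, None, None, None, None, 36]
In a BST, the LCA of p=27, q=41 is the first node v on the
root-to-leaf path with p <= v <= q (go left if both < v, right if both > v).
Walk from root:
  at 41: 27 <= 41 <= 41, this is the LCA
LCA = 41


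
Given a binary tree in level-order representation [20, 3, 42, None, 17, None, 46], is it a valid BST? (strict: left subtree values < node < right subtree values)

Level-order array: [20, 3, 42, None, 17, None, 46]
Validate using subtree bounds (lo, hi): at each node, require lo < value < hi,
then recurse left with hi=value and right with lo=value.
Preorder trace (stopping at first violation):
  at node 20 with bounds (-inf, +inf): OK
  at node 3 with bounds (-inf, 20): OK
  at node 17 with bounds (3, 20): OK
  at node 42 with bounds (20, +inf): OK
  at node 46 with bounds (42, +inf): OK
No violation found at any node.
Result: Valid BST


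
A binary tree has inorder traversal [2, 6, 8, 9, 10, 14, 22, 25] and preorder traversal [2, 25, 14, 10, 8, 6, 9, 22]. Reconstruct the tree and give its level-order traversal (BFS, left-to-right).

Inorder:  [2, 6, 8, 9, 10, 14, 22, 25]
Preorder: [2, 25, 14, 10, 8, 6, 9, 22]
Algorithm: preorder visits root first, so consume preorder in order;
for each root, split the current inorder slice at that value into
left-subtree inorder and right-subtree inorder, then recurse.
Recursive splits:
  root=2; inorder splits into left=[], right=[6, 8, 9, 10, 14, 22, 25]
  root=25; inorder splits into left=[6, 8, 9, 10, 14, 22], right=[]
  root=14; inorder splits into left=[6, 8, 9, 10], right=[22]
  root=10; inorder splits into left=[6, 8, 9], right=[]
  root=8; inorder splits into left=[6], right=[9]
  root=6; inorder splits into left=[], right=[]
  root=9; inorder splits into left=[], right=[]
  root=22; inorder splits into left=[], right=[]
Reconstructed level-order: [2, 25, 14, 10, 22, 8, 6, 9]


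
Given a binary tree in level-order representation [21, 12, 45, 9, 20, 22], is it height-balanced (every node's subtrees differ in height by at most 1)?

Tree (level-order array): [21, 12, 45, 9, 20, 22]
Definition: a tree is height-balanced if, at every node, |h(left) - h(right)| <= 1 (empty subtree has height -1).
Bottom-up per-node check:
  node 9: h_left=-1, h_right=-1, diff=0 [OK], height=0
  node 20: h_left=-1, h_right=-1, diff=0 [OK], height=0
  node 12: h_left=0, h_right=0, diff=0 [OK], height=1
  node 22: h_left=-1, h_right=-1, diff=0 [OK], height=0
  node 45: h_left=0, h_right=-1, diff=1 [OK], height=1
  node 21: h_left=1, h_right=1, diff=0 [OK], height=2
All nodes satisfy the balance condition.
Result: Balanced


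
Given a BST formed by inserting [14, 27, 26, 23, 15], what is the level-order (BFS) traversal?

Tree insertion order: [14, 27, 26, 23, 15]
Tree (level-order array): [14, None, 27, 26, None, 23, None, 15]
BFS from the root, enqueuing left then right child of each popped node:
  queue [14] -> pop 14, enqueue [27], visited so far: [14]
  queue [27] -> pop 27, enqueue [26], visited so far: [14, 27]
  queue [26] -> pop 26, enqueue [23], visited so far: [14, 27, 26]
  queue [23] -> pop 23, enqueue [15], visited so far: [14, 27, 26, 23]
  queue [15] -> pop 15, enqueue [none], visited so far: [14, 27, 26, 23, 15]
Result: [14, 27, 26, 23, 15]


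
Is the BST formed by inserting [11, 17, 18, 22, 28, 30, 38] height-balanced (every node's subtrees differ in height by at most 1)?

Tree (level-order array): [11, None, 17, None, 18, None, 22, None, 28, None, 30, None, 38]
Definition: a tree is height-balanced if, at every node, |h(left) - h(right)| <= 1 (empty subtree has height -1).
Bottom-up per-node check:
  node 38: h_left=-1, h_right=-1, diff=0 [OK], height=0
  node 30: h_left=-1, h_right=0, diff=1 [OK], height=1
  node 28: h_left=-1, h_right=1, diff=2 [FAIL (|-1-1|=2 > 1)], height=2
  node 22: h_left=-1, h_right=2, diff=3 [FAIL (|-1-2|=3 > 1)], height=3
  node 18: h_left=-1, h_right=3, diff=4 [FAIL (|-1-3|=4 > 1)], height=4
  node 17: h_left=-1, h_right=4, diff=5 [FAIL (|-1-4|=5 > 1)], height=5
  node 11: h_left=-1, h_right=5, diff=6 [FAIL (|-1-5|=6 > 1)], height=6
Node 28 violates the condition: |-1 - 1| = 2 > 1.
Result: Not balanced


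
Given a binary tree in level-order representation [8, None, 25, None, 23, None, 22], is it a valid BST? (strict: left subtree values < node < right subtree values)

Level-order array: [8, None, 25, None, 23, None, 22]
Validate using subtree bounds (lo, hi): at each node, require lo < value < hi,
then recurse left with hi=value and right with lo=value.
Preorder trace (stopping at first violation):
  at node 8 with bounds (-inf, +inf): OK
  at node 25 with bounds (8, +inf): OK
  at node 23 with bounds (25, +inf): VIOLATION
Node 23 violates its bound: not (25 < 23 < +inf).
Result: Not a valid BST


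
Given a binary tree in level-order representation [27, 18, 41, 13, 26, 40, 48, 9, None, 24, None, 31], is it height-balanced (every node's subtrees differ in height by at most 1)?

Tree (level-order array): [27, 18, 41, 13, 26, 40, 48, 9, None, 24, None, 31]
Definition: a tree is height-balanced if, at every node, |h(left) - h(right)| <= 1 (empty subtree has height -1).
Bottom-up per-node check:
  node 9: h_left=-1, h_right=-1, diff=0 [OK], height=0
  node 13: h_left=0, h_right=-1, diff=1 [OK], height=1
  node 24: h_left=-1, h_right=-1, diff=0 [OK], height=0
  node 26: h_left=0, h_right=-1, diff=1 [OK], height=1
  node 18: h_left=1, h_right=1, diff=0 [OK], height=2
  node 31: h_left=-1, h_right=-1, diff=0 [OK], height=0
  node 40: h_left=0, h_right=-1, diff=1 [OK], height=1
  node 48: h_left=-1, h_right=-1, diff=0 [OK], height=0
  node 41: h_left=1, h_right=0, diff=1 [OK], height=2
  node 27: h_left=2, h_right=2, diff=0 [OK], height=3
All nodes satisfy the balance condition.
Result: Balanced


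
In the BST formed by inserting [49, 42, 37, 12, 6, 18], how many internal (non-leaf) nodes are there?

Tree built from: [49, 42, 37, 12, 6, 18]
Tree (level-order array): [49, 42, None, 37, None, 12, None, 6, 18]
Rule: An internal node has at least one child.
Per-node child counts:
  node 49: 1 child(ren)
  node 42: 1 child(ren)
  node 37: 1 child(ren)
  node 12: 2 child(ren)
  node 6: 0 child(ren)
  node 18: 0 child(ren)
Matching nodes: [49, 42, 37, 12]
Count of internal (non-leaf) nodes: 4
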